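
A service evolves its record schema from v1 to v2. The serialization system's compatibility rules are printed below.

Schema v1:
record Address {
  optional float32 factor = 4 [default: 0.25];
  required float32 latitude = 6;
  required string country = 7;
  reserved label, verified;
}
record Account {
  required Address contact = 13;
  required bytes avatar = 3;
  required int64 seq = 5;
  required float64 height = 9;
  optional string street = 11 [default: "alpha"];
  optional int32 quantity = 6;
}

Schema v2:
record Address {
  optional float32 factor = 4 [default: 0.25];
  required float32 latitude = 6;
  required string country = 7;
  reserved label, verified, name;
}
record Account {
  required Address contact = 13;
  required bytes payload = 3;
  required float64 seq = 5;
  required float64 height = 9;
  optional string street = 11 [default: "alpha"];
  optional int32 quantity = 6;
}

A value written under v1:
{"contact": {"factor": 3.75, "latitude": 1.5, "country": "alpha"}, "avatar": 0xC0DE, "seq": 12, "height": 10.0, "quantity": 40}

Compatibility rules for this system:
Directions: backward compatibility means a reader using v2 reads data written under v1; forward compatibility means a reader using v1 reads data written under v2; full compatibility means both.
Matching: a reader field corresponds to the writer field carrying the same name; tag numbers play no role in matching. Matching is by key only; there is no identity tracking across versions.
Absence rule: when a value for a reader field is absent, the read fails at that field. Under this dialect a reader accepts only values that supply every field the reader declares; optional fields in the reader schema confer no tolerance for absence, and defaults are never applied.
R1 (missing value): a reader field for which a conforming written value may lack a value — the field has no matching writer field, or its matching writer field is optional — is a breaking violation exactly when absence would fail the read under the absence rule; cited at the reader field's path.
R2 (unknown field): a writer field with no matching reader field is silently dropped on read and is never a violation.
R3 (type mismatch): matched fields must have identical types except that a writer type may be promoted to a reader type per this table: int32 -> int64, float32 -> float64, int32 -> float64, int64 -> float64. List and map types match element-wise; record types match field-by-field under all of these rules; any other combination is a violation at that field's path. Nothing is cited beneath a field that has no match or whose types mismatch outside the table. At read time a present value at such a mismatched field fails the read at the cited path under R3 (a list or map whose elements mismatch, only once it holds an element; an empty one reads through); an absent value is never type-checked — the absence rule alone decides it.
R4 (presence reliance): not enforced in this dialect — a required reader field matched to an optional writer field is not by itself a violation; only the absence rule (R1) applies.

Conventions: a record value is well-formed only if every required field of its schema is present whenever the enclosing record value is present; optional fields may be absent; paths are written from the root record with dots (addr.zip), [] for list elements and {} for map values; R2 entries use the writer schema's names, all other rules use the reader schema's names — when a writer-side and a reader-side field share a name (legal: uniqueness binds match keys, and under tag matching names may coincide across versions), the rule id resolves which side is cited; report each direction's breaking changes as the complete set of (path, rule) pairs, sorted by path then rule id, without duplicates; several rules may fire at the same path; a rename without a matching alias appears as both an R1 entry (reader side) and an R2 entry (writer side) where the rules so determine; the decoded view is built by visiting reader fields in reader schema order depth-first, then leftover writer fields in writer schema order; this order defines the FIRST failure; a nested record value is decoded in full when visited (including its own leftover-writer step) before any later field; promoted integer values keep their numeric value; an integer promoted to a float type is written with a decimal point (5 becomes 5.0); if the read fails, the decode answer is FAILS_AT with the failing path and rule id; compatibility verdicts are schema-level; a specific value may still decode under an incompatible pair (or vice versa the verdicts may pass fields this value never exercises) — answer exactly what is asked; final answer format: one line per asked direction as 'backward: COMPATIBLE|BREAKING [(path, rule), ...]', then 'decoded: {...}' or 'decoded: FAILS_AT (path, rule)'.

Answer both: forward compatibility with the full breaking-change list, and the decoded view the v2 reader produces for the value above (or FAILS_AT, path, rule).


forward: BREAKING [(avatar, R1), (contact.factor, R1), (quantity, R1), (seq, R3), (street, R1)]; decoded: FAILS_AT (payload, R1)

arrows below run writer -> reader for Account
forward analysis of Account with v1 as reader and v2 as writer:
  contact: Address -> Address, writer required; from contact
  avatar: no writer match
  seq: float64 -> int64, writer required; from seq
  height: float64 -> float64, writer required; from height
  street: string -> string, writer optional; from street
  quantity: int32 -> int32, writer optional; from quantity
  payload (writer side), unknown to reader
  contact.factor: float32 -> float32, writer optional; from contact.factor
  contact.latitude: float32 -> float32, writer required; from contact.latitude
  contact.country: string -> string, writer required; from contact.country
  rule R1 violated at avatar
  rule R1 violated at contact.factor
  rule R1 violated at quantity
  rule R3 violated at seq
  rule R1 violated at street
  => forward verdict for Account: BREAKING, 5 violation(s)
migrating the Account value to v2:
  contact.factor := 3.75
  contact.latitude := 1.5
  contact.country := "alpha"
  read fails at payload under R1 (no fill)
  => FAILS_AT (payload, R1)


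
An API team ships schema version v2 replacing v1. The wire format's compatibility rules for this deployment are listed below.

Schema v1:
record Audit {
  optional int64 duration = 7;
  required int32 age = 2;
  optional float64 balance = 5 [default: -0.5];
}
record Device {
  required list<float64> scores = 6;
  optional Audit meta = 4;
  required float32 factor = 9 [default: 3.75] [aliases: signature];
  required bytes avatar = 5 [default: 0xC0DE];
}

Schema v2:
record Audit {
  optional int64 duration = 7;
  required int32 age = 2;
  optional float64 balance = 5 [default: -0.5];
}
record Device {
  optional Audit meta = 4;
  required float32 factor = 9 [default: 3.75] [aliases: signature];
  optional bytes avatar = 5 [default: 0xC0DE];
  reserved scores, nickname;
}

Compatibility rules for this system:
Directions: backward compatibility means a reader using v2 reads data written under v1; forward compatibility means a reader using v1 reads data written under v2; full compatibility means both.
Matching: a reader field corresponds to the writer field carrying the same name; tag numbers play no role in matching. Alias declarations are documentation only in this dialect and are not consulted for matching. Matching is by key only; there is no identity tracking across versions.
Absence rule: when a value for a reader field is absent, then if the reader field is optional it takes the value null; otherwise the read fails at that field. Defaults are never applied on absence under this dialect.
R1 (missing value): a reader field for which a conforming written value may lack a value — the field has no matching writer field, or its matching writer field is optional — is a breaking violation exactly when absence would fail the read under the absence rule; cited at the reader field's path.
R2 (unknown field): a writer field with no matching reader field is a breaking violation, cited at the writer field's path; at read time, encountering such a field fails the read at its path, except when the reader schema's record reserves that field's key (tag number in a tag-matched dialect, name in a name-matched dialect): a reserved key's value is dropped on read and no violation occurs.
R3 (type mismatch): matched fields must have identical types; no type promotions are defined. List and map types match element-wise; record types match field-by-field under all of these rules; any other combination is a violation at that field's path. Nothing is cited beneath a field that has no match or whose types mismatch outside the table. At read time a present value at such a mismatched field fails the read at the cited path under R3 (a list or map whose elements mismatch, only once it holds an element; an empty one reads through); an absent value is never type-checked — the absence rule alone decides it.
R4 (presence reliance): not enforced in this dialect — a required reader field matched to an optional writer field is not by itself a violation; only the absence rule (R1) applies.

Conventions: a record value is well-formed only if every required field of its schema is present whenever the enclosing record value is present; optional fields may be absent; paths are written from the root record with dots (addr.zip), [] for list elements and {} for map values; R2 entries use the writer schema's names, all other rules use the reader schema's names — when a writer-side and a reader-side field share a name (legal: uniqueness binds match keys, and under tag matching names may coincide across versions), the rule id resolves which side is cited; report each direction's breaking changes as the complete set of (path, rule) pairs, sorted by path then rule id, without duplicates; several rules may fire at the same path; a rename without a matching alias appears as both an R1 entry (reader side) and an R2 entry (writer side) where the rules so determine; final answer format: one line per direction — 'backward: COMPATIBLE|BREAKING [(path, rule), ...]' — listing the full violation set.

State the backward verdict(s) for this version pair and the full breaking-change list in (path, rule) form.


in Device below, arrows point writer -> reader
checking backward for Device: reader v2 against writer v1:
  meta: paired with writer meta (Audit -> Audit; writer optional)
  factor: paired with writer factor (float32 -> float32; writer required)
  avatar: paired with writer avatar (bytes -> bytes; writer required)
  leftover writer field: scores
  meta.duration: paired with writer meta.duration (int64 -> int64; writer optional)
  meta.age: paired with writer meta.age (int32 -> int32; writer required)
  meta.balance: paired with writer meta.balance (float64 -> float64; writer optional)
  => backward verdict for Device: COMPATIBLE, no violations
the rest of the Device diff is inert for this question:
  field avatar in record Device: required changed to optional -> affects forward compatibility only, which is not asked
  removed field scores from record Device (its key "scores" joins the reserved list) -> affects forward compatibility only, which is not asked

backward: COMPATIBLE []


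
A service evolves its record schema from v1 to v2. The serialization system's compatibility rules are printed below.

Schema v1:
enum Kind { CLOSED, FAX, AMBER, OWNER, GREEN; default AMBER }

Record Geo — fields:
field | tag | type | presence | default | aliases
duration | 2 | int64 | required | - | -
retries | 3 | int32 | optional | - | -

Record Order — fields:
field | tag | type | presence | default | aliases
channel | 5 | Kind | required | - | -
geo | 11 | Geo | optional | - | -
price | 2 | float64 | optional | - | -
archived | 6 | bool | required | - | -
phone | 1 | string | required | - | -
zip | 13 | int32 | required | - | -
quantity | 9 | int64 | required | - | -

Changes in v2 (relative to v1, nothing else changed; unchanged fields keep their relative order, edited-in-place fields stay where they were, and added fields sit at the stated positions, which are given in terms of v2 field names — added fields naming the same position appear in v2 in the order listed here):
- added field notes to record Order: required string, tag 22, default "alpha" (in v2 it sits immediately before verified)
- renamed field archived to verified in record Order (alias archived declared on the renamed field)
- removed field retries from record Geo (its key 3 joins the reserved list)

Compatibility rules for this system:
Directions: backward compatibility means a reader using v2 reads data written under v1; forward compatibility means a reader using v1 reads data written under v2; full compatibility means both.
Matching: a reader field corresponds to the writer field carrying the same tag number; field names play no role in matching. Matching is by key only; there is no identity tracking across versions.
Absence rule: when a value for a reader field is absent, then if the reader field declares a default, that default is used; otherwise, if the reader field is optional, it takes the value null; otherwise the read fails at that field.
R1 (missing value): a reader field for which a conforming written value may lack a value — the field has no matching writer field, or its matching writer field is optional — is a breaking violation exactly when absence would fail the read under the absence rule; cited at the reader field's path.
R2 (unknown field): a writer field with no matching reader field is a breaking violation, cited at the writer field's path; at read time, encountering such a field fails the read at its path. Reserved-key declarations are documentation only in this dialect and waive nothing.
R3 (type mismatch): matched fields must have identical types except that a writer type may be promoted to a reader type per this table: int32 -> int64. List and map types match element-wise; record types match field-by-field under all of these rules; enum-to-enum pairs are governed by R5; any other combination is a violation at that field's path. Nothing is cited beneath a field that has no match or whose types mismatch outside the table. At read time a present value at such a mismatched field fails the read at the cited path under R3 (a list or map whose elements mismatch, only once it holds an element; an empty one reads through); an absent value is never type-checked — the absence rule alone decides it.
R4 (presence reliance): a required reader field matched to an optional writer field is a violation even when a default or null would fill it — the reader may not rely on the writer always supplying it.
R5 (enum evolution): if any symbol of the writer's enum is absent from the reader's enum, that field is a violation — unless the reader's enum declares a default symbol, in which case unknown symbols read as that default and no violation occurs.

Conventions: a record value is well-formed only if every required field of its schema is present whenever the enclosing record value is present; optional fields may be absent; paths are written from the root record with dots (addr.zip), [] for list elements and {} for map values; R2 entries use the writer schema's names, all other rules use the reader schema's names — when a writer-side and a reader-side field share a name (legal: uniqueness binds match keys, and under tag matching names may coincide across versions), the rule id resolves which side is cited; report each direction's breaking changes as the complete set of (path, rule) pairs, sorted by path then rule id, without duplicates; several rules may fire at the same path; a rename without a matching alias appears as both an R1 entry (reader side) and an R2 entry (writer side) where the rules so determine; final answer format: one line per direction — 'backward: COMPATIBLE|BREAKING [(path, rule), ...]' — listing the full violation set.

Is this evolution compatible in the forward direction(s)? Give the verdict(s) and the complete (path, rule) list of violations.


forward: BREAKING [(notes, R2)]

each type pair in Order: writer, then reader
forward for Order (reader v1, writer v2):
  channel: paired with writer channel (Kind -> Kind; writer required)
  geo: paired with writer geo (Geo -> Geo; writer optional)
  price: paired with writer price (float64 -> float64; writer optional)
  archived: paired with writer verified (bool -> bool; writer required)
  phone: paired with writer phone (string -> string; writer required)
  zip: paired with writer zip (int32 -> int32; writer required)
  quantity: paired with writer quantity (int64 -> int64; writer required)
  writer notes: unknown to reader
  geo.duration: paired with writer geo.duration (int64 -> int64; writer required)
  geo.retries: no writer-side match
  violation R2 at notes
  => forward verdict for Order: BREAKING, 1 violation(s)
checking off the Order differences that do not matter here:
  renamed field archived to verified in record Order (alias archived declared on the renamed field) -> triggers nothing under Order's printed rules — same verdict
  removed field retries from record Geo (its key 3 joins the reserved list) -> matters only for Order's backward compatibility — outside the asked direction


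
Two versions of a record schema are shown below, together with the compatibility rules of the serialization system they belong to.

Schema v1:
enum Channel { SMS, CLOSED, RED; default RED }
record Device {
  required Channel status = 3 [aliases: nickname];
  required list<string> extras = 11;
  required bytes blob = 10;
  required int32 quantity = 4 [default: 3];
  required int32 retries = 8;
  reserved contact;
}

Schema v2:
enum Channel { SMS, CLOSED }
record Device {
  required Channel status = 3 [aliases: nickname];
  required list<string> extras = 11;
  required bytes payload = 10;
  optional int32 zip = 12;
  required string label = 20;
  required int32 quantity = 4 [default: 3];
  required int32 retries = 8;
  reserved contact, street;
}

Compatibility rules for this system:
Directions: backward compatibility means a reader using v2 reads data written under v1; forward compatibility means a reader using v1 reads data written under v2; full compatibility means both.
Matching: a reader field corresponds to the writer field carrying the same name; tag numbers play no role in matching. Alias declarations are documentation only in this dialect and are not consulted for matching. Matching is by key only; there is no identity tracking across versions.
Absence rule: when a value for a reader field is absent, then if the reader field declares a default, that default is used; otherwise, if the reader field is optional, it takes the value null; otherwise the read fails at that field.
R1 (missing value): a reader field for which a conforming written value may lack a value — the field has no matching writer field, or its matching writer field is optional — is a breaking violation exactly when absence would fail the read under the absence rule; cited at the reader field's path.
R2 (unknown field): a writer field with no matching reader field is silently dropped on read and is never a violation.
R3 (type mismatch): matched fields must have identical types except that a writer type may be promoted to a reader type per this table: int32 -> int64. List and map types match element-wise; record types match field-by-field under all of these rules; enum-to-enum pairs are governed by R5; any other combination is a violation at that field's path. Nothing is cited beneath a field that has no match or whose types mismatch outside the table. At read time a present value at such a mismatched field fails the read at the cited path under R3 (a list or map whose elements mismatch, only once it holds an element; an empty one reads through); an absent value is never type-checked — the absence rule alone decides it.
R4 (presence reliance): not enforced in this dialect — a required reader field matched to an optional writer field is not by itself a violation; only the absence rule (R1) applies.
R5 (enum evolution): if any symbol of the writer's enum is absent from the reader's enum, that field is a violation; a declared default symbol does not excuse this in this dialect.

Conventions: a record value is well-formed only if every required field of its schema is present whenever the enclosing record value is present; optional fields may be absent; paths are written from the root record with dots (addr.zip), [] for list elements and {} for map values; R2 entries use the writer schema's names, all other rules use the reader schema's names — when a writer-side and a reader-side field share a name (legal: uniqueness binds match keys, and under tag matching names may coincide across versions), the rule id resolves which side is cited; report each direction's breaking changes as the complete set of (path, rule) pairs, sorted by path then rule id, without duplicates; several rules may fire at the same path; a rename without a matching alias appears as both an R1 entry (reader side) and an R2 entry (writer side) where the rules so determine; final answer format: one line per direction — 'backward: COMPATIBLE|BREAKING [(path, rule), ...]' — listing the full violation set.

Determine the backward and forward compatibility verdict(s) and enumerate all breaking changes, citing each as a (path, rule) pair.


backward: BREAKING [(label, R1), (payload, R1), (status, R5)]; forward: BREAKING [(blob, R1)]

the writer's type comes first in each Device pair
checking backward for Device: reader v2 against writer v1:
  status: Channel -> Channel, writer required; from status
  extras: list<string> -> list<string>, writer required; from extras
  payload has no writer counterpart
  zip has no writer counterpart
  label has no writer counterpart
  quantity: int32 -> int32, writer required; from quantity
  retries: int32 -> int32, writer required; from retries
  leftover writer field: blob
  breaking: (label, R1)
  breaking: (payload, R1)
  breaking: (status, R5)
  => backward: BREAKING (3)
checking forward for Device: reader v1 against writer v2:
  status: Channel -> Channel, writer required; from status
  extras: list<string> -> list<string>, writer required; from extras
  blob has no writer counterpart
  quantity: int32 -> int32, writer required; from quantity
  retries: int32 -> int32, writer required; from retries
  leftover writer field: payload
  leftover writer field: zip
  leftover writer field: label
  breaking: (blob, R1)
  => forward: BREAKING (1)


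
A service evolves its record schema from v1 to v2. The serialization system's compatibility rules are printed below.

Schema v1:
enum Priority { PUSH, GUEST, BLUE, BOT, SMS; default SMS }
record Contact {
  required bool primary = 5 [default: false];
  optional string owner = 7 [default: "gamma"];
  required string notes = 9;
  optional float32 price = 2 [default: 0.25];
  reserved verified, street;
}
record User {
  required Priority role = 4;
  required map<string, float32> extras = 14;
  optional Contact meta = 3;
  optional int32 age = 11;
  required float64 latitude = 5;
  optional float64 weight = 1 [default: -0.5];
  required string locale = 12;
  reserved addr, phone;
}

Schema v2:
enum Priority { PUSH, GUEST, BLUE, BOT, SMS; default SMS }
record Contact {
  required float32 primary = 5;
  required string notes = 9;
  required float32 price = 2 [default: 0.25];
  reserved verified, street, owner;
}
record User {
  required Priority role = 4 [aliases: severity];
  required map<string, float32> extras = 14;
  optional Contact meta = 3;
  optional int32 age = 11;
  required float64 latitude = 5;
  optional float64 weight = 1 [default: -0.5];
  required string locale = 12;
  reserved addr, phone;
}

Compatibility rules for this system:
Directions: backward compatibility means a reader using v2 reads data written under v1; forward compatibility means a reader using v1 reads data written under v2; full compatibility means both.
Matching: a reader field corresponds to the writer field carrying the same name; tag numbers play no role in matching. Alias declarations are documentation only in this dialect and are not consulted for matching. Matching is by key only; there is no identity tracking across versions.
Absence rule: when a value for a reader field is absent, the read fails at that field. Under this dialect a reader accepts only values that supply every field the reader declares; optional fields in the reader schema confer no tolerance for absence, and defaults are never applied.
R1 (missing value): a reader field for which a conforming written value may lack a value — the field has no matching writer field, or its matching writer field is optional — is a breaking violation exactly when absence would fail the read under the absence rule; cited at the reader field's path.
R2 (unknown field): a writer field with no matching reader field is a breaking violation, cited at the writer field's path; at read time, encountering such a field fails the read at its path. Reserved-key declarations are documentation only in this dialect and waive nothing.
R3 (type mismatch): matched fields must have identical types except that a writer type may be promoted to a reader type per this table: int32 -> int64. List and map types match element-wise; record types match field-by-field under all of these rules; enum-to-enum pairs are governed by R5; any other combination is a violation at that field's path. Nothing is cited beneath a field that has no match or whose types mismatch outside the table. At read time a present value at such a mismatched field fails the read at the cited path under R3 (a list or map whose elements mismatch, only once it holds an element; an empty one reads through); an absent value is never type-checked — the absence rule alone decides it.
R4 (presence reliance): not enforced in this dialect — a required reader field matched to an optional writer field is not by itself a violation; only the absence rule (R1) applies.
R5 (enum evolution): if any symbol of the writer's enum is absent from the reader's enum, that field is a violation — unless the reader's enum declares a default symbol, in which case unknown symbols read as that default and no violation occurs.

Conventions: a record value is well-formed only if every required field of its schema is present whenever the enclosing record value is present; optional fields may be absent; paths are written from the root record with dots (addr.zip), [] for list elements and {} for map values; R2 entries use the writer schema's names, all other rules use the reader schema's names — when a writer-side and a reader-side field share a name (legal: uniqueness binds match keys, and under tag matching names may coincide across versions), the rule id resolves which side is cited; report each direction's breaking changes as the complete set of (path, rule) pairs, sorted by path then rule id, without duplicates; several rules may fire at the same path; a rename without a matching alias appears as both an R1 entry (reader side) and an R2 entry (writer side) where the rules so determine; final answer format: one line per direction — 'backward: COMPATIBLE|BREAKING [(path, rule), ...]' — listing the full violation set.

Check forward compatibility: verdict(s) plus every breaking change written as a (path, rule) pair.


in User below, arrows point writer -> reader
forward pass over User, reader schema v1, writer schema v2:
  writer required, Priority -> Priority: reader role maps from writer role
  writer required, map<string, float32> -> map<string, float32>: reader extras maps from writer extras
  writer optional, Contact -> Contact: reader meta maps from writer meta
  writer optional, int32 -> int32: reader age maps from writer age
  writer required, float64 -> float64: reader latitude maps from writer latitude
  writer optional, float64 -> float64: reader weight maps from writer weight
  writer required, string -> string: reader locale maps from writer locale
  writer required, float32 -> bool: reader meta.primary maps from writer meta.primary
  meta.owner has no writer counterpart
  writer required, string -> string: reader meta.notes maps from writer meta.notes
  writer required, float32 -> float32: reader meta.price maps from writer meta.price
  R1 fires at age
  R1 fires at meta
  R1 fires at meta.owner
  R3 fires at meta.primary
  R1 fires at weight
  => forward verdict for User: BREAKING, 5 violation(s)
remaining User differences; none change what is asked:
  removed field owner from record Contact (its key "owner" joins the reserved list) -> its effect on User is confined to the backward direction, not asked

forward: BREAKING [(age, R1), (meta, R1), (meta.owner, R1), (meta.primary, R3), (weight, R1)]


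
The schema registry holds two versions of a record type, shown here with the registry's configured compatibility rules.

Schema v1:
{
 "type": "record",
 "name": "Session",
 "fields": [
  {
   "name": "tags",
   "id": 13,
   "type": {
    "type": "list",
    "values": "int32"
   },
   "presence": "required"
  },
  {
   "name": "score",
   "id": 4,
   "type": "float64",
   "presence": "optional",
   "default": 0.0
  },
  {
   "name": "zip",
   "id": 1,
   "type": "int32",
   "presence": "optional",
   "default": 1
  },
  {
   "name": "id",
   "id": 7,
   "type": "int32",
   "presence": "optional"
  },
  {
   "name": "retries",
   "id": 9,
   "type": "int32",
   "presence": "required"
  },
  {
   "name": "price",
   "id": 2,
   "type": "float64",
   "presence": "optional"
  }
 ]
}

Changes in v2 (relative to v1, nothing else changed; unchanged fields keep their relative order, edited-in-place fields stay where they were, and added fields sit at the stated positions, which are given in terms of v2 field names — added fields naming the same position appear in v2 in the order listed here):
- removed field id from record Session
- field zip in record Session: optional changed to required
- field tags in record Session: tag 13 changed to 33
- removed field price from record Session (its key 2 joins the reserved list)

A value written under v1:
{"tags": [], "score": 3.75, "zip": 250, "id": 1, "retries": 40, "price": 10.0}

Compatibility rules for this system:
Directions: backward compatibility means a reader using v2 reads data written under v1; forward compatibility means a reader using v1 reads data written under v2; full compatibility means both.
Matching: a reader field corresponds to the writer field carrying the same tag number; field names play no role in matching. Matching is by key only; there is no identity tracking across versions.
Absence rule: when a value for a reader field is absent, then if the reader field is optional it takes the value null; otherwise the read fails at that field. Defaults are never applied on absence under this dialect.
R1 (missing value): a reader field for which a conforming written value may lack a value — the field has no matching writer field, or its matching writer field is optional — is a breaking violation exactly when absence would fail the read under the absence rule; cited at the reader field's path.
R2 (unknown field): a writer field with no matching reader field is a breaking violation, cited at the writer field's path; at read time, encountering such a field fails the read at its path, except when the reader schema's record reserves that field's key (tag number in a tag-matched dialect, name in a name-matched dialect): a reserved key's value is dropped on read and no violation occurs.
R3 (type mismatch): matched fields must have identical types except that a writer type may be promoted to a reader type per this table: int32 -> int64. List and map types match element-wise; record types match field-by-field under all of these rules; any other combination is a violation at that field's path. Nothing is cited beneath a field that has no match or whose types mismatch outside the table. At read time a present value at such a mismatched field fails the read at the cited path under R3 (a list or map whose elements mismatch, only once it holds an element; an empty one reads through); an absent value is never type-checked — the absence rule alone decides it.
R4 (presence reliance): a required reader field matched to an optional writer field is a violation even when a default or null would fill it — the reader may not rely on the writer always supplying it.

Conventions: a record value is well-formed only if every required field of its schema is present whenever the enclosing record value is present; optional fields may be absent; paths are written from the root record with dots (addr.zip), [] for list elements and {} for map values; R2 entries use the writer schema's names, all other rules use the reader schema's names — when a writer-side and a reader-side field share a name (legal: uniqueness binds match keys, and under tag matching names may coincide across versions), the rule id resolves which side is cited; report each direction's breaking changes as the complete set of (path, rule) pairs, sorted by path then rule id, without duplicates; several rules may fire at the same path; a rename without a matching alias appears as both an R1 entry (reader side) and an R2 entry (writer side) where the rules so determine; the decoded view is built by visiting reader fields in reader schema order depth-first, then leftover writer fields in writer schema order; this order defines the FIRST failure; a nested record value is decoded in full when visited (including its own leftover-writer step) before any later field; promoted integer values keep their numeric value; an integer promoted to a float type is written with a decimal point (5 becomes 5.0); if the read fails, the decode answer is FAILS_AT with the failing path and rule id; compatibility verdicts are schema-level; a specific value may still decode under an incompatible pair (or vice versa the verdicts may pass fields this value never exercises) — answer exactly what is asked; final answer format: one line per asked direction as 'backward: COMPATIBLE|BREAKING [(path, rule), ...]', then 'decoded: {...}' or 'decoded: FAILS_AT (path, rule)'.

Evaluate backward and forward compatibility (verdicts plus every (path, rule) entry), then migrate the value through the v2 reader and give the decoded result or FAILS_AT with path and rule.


backward: BREAKING [(id, R2), (tags, R1), (tags, R2), (zip, R1), (zip, R4)]; forward: BREAKING [(tags, R1), (tags, R2)]; decoded: FAILS_AT (tags, R1)

the writer's type comes first in each Session pair
checking backward for Session: reader v2 against writer v1:
  no writer field matches reader tags
  writer optional, float64 -> float64: reader score maps from writer score
  writer optional, int32 -> int32: reader zip maps from writer zip
  writer required, int32 -> int32: reader retries maps from writer retries
  writer field tags has no reader counterpart
  writer field id has no reader counterpart
  writer field price has no reader counterpart
  breaking: (id, R2)
  breaking: (tags, R1)
  breaking: (tags, R2)
  breaking: (zip, R1)
  breaking: (zip, R4)
  => 5 violation(s): backward is BREAKING for Session
checking forward for Session: reader v1 against writer v2:
  no writer field matches reader tags
  writer optional, float64 -> float64: reader score maps from writer score
  writer required, int32 -> int32: reader zip maps from writer zip
  no writer field matches reader id
  writer required, int32 -> int32: reader retries maps from writer retries
  no writer field matches reader price
  writer field tags has no reader counterpart
  breaking: (tags, R1)
  breaking: (tags, R2)
  => 2 violation(s): forward is BREAKING for Session
decoding the Session value with the v2 reader:
  read fails at tags under R1 (no fill)
  => FAILS_AT (tags, R1)


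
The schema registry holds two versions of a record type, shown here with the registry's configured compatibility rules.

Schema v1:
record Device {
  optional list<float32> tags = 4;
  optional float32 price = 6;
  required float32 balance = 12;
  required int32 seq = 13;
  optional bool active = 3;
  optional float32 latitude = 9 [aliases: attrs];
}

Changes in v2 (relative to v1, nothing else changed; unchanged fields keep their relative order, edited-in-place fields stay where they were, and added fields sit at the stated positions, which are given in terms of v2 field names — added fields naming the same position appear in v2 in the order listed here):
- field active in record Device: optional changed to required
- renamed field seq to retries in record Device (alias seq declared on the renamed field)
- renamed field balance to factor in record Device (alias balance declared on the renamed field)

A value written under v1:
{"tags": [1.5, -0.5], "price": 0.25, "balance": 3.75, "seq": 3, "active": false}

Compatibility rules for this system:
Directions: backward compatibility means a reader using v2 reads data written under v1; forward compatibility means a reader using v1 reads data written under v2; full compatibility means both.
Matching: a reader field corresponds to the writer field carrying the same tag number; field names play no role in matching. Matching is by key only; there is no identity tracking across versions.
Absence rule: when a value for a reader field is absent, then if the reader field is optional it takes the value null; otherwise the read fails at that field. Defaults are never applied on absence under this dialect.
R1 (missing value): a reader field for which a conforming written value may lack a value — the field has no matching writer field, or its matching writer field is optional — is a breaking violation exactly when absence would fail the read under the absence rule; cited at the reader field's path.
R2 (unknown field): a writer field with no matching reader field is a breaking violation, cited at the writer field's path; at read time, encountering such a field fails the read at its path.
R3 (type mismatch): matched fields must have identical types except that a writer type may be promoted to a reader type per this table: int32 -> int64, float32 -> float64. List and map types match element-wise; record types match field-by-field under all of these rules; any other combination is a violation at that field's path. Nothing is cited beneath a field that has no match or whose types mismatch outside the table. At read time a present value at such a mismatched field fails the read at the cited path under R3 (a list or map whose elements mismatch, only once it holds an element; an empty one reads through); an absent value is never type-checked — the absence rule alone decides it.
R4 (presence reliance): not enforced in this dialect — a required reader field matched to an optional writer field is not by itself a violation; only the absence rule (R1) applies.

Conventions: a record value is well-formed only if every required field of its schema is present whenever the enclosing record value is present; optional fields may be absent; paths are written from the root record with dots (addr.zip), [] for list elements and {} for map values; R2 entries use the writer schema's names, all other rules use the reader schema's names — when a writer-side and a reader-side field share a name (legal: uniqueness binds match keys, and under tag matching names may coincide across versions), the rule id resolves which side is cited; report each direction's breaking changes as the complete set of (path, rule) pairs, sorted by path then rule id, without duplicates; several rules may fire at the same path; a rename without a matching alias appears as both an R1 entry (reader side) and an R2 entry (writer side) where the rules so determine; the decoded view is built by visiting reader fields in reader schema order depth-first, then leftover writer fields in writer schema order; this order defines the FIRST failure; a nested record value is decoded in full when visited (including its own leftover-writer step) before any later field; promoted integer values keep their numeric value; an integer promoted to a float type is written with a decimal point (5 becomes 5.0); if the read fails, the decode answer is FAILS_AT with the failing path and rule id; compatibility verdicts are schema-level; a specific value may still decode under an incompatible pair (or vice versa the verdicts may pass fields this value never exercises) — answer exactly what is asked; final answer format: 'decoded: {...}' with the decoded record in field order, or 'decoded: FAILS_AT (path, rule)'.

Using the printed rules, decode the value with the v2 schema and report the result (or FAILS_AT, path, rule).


decoded: {"tags": [1.5, -0.5], "price": 0.25, "factor": 3.75, "retries": 3, "active": false, "latitude": null}

the writer's type comes first in each Device pair
decoding the Device value with the v2 reader:
  tags := [1.5, -0.5]
  price := 0.25
  factor := 3.75 (from writer balance)
  retries := 3 (from writer seq)
  active := false
  latitude := null (not supplied -> null)
  => decoded: {"tags": [1.5, -0.5], "price": 0.25, "factor": 3.75, "retries": 3, "active": false, "latitude": null}
remaining Device differences; none change what is asked:
  field active in record Device: optional changed to required -> a verdict-level change on Device — the shown value reads the same
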